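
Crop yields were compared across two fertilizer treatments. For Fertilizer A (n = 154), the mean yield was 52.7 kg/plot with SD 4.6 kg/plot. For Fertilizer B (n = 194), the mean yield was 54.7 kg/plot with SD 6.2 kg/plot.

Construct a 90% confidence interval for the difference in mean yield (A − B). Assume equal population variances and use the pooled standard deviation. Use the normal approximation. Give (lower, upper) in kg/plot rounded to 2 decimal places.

(-2.99, -1.01)

s_p = √[((n₁−1)s₁² + (n₂−1)s₂²)/(n₁+n₂−2)] = √[(153·4.6² + 193·6.2²)/346] = 5.5497.
SE = 5.5497·√(1/154 + 1/194) = 0.5990.
With z* = 1.645, margin = 1.645 × 0.5990 = 0.9854.
x̄₁ − x̄₂ = 52.7 − 54.7 = -2.0000; interval -2.0000 ± 0.9854 = (-2.99, -1.01).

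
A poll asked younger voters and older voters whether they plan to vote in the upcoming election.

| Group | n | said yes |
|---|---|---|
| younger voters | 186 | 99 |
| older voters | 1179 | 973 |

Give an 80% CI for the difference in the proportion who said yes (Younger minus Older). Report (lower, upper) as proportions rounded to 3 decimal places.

First, p̂₁ = 99/186 = 0.5323; p̂₂ = 973/1179 = 0.8253.
The two standard errors are √(0.5323×0.4677/186) = 0.03659 and √(0.8253×0.1747/1179) = 0.01106.
Because the samples are independent, SE_diff = √(0.03659² + 0.01106²) = 0.03823.
Using z* = 1.282 for 80%, ME = 1.282 × 0.03823 = 0.04901.
p̂₁ − p̂₂ = -0.2930; interval -0.2930 ± 0.04901 gives (-0.342, -0.244).

(-0.342, -0.244)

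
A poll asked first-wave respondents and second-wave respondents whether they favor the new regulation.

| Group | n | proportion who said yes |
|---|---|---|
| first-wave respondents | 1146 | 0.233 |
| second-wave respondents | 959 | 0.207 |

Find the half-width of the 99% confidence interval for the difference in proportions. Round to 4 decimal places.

Each SE is √(p̂(1−p̂)/n): √(0.2330·0.7670/1146) = 0.01249 and √(0.2070·0.7930/959) = 0.01308.
SE(p̂₁ − p̂₂) = √(SE₁² + SE₂²) = √(0.0001560001 + 0.0001710864) = 0.01809, since the two samples are independent.
At 99% confidence z* = 2.576; margin = 2.576 × 0.01809 = 0.04660.

0.0466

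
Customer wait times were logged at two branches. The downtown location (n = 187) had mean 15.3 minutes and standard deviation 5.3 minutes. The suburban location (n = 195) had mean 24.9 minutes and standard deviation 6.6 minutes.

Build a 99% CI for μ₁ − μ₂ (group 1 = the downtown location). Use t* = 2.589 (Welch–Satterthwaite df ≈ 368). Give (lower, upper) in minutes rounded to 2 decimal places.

Standard errors of each mean: 5.3/√187 = 0.3876 and 6.6/√195 = 0.4726.
SE(x̄₁ − x̄₂) = √(0.3876² + 0.4726²) = 0.6112 for independent samples with unequal variances.
With t* = 2.589, the margin is 2.589 × 0.6112 = 1.5824.
x̄₁ − x̄₂ = 15.3 − 24.9 = -9.6000; the interval is -9.6000 ± 1.5824 = (-11.18, -8.02).

(-11.18, -8.02)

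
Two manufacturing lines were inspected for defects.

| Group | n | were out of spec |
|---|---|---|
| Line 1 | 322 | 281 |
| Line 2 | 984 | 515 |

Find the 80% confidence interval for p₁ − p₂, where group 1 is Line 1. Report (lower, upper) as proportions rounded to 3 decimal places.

First, p̂₁ = 281/322 = 0.8727; p̂₂ = 515/984 = 0.5234.
The two standard errors are √(0.8727×0.1273/322) = 0.01857 and √(0.5234×0.4766/984) = 0.01592.
Because the samples are independent, SE_diff = √(0.01857² + 0.01592²) = 0.02446.
Using z* = 1.282 for 80%, ME = 1.282 × 0.02446 = 0.03136.
p̂₁ − p̂₂ = 0.3493; interval 0.3493 ± 0.03136 gives (0.318, 0.381).

(0.318, 0.381)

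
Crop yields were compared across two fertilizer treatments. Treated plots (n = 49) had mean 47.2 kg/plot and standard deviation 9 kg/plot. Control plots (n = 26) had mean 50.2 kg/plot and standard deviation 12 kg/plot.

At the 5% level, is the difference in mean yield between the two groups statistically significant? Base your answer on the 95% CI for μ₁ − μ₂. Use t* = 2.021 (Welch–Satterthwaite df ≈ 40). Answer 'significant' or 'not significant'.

not significant

Per-group SEs: s₁/√n₁ = 9/√49 = 1.2857, s₂/√n₂ = 12/√26 = 2.3534.
Unpooled SE of the difference: √(1.65302449 + 5.53849156) = 2.6817.
Margin of error = t* · SE = 2.021 × 2.6817 = 5.4197.
x̄₁ − x̄₂ = 47.2 − 50.2 = -3.0000.
CI: -3.0000 ± 5.4197 = (-8.4197, 2.4197).
The interval (-8.4197, 2.4197) contains 0, so the difference is not significant.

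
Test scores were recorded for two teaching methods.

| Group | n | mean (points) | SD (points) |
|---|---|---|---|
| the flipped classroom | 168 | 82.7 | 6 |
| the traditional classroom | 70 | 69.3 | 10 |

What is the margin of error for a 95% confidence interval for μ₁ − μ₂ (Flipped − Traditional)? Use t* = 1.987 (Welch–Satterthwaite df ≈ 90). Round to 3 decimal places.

Standard errors of each mean: 6/√168 = 0.4629 and 10/√70 = 1.1952.
SE(x̄₁ − x̄₂) = √(0.4629² + 1.1952²) = 1.2817 for independent samples with unequal variances.
With t* = 1.987, the margin is 1.987 × 1.2817 = 2.5467.

2.547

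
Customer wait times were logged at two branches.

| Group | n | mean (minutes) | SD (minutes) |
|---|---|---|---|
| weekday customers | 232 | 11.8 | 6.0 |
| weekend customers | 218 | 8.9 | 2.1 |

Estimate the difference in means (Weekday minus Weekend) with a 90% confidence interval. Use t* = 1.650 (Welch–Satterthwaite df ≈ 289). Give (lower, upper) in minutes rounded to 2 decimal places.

(2.21, 3.59)

Standard errors of each mean: 6.0/√232 = 0.3939 and 2.1/√218 = 0.1422.
SE(x̄₁ − x̄₂) = √(0.3939² + 0.1422²) = 0.4188 for independent samples with unequal variances.
With t* = 1.650, the margin is 1.650 × 0.4188 = 0.6910.
x̄₁ − x̄₂ = 11.8 − 8.9 = 2.9000; the interval is 2.9000 ± 0.6910 = (2.21, 3.59).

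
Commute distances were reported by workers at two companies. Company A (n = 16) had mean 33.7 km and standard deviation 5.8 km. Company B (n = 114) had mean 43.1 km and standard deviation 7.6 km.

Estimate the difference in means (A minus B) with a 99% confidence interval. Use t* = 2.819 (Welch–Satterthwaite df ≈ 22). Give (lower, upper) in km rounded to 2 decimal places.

Standard errors of each mean: 5.8/√16 = 1.4500 and 7.6/√114 = 0.7118.
SE(x̄₁ − x̄₂) = √(1.4500² + 0.7118²) = 1.6153 for independent samples with unequal variances.
With t* = 2.819, the margin is 2.819 × 1.6153 = 4.5535.
x̄₁ − x̄₂ = 33.7 − 43.1 = -9.4000; the interval is -9.4000 ± 4.5535 = (-13.95, -4.85).

(-13.95, -4.85)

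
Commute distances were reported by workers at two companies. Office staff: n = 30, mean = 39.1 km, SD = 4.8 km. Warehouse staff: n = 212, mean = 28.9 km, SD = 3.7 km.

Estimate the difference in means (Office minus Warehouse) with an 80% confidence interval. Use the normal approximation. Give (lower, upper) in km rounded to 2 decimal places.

(9.03, 11.37)

Standard errors of each mean: 4.8/√30 = 0.8764 and 3.7/√212 = 0.2541.
SE(x̄₁ − x̄₂) = √(0.8764² + 0.2541²) = 0.9125 for independent samples with unequal variances.
With z* = 1.282, the margin is 1.282 × 0.9125 = 1.1698.
x̄₁ − x̄₂ = 39.1 − 28.9 = 10.2000; the interval is 10.2000 ± 1.1698 = (9.03, 11.37).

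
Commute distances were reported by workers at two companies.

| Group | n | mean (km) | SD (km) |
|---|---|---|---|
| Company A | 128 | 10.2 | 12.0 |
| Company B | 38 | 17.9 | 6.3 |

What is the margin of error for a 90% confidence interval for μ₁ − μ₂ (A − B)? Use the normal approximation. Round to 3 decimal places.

SE₁ = s₁/√n₁ = 12.0/√128 = 1.0607; SE₂ = 6.3/√38 = 1.0220.
Independent samples, unequal variances: SE_diff = √(SE₁² + SE₂²) = √(1.12508449 + 1.044484) = 1.4729.
z* = 1.645, so margin of error = 1.645 × 1.4729 = 2.4229.

2.423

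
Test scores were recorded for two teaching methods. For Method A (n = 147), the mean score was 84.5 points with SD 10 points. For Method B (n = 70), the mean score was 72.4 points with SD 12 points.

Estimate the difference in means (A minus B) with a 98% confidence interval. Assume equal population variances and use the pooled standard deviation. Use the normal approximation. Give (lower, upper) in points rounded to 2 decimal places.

(8.49, 15.71)

Pooled variance s_p² = [146·10² + 69·12²] / (147+70−2) = 114.1209, so s_p = 10.6827.
SE_diff = s_p·√(1/n₁ + 1/n₂) = 10.6827·√(1/147 + 1/70) = 1.5513.
z* = 2.326; margin = 2.326 × 1.5513 = 3.6083.
Difference = 84.5 − 72.4 = 12.1000.
12.1000 ± 3.6083 → (8.49, 15.71).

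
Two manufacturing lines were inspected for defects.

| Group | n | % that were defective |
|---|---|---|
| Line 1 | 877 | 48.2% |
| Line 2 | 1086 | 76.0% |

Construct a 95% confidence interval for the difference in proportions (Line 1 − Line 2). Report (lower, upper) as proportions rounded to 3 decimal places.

Each SE is √(p̂(1−p̂)/n): √(0.4820·0.5180/877) = 0.01687 and √(0.7600·0.2400/1086) = 0.01296.
SE(p̂₁ − p̂₂) = √(SE₁² + SE₂²) = √(0.0002845969 + 0.0001679616) = 0.02127, since the two samples are independent.
At 95% confidence z* = 1.960; margin = 1.960 × 0.02127 = 0.04169.
The difference is 0.4820 − 0.7600 = -0.2780, so the interval is -0.2780 ± 0.04169 = (-0.320, -0.236).

(-0.320, -0.236)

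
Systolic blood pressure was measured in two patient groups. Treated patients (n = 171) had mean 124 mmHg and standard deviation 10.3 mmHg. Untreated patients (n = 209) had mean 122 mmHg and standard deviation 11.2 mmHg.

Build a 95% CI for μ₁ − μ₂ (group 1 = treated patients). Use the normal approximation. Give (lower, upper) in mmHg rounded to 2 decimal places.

(-0.17, 4.17)

Per-group SEs: s₁/√n₁ = 10.3/√171 = 0.7877, s₂/√n₂ = 11.2/√209 = 0.7747.
Unpooled SE of the difference: √(0.62047129 + 0.60016009) = 1.1048.
Margin of error = z* · SE = 1.960 × 1.1048 = 2.1654.
x̄₁ − x̄₂ = 124 − 122 = 2.0000.
CI: 2.0000 ± 2.1654 = (-0.17, 4.17).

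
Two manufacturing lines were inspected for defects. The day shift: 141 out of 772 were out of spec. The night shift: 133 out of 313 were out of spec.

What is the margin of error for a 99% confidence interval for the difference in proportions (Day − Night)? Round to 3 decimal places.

Sample proportions: 141/772 = 0.1826, 133/313 = 0.4249.
Each SE is √(p̂(1−p̂)/n): √(0.1826·0.8174/772) = 0.01390 and √(0.4249·0.5751/313) = 0.02794.
SE(p̂₁ − p̂₂) = √(SE₁² + SE₂²) = √(0.00019321 + 0.0007806436) = 0.03121, since the two samples are independent.
At 99% confidence z* = 2.576; margin = 2.576 × 0.03121 = 0.08040.

0.080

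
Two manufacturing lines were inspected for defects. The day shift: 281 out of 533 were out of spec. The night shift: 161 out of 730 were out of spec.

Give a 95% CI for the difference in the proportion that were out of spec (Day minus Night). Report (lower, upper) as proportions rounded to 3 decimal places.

(0.255, 0.359)

Sample proportions: 281/533 = 0.5272, 161/730 = 0.2205.
Each SE is √(p̂(1−p̂)/n): √(0.5272·0.4728/533) = 0.02163 and √(0.2205·0.7795/730) = 0.01534.
SE(p̂₁ − p̂₂) = √(SE₁² + SE₂²) = √(0.0004678569 + 0.0002353156) = 0.02652, since the two samples are independent.
At 95% confidence z* = 1.960; margin = 1.960 × 0.02652 = 0.05198.
The difference is 0.5272 − 0.2205 = 0.3067, so the interval is 0.3067 ± 0.05198 = (0.255, 0.359).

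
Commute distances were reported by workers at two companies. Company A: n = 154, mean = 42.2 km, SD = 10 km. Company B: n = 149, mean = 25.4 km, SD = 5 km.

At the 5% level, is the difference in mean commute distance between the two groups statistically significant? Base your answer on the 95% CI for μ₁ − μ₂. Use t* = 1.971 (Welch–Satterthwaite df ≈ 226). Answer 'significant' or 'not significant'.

significant

Standard errors of each mean: 10/√154 = 0.8058 and 5/√149 = 0.4096.
SE(x̄₁ − x̄₂) = √(0.8058² + 0.4096²) = 0.9039 for independent samples with unequal variances.
With t* = 1.971, the margin is 1.971 × 0.9039 = 1.7816.
x̄₁ − x̄₂ = 42.2 − 25.4 = 16.8000; the interval is 16.8000 ± 1.7816 = (15.0184, 18.5816).
The interval (15.0184, 18.5816) does not contain 0, so the difference is significant.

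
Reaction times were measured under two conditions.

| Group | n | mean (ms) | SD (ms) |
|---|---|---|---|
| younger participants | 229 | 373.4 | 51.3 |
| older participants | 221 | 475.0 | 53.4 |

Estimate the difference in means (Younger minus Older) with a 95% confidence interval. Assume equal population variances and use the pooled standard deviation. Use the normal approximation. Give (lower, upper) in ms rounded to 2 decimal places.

(-111.27, -91.93)

s_p = √[((n₁−1)s₁² + (n₂−1)s₂²)/(n₁+n₂−2)] = √[(228·51.3² + 220·53.4²)/448] = 52.3418.
SE = 52.3418·√(1/229 + 1/221) = 4.9356.
With z* = 1.960, margin = 1.960 × 4.9356 = 9.6738.
x̄₁ − x̄₂ = 373.4 − 475.0 = -101.6000; interval -101.6000 ± 9.6738 = (-111.27, -91.93).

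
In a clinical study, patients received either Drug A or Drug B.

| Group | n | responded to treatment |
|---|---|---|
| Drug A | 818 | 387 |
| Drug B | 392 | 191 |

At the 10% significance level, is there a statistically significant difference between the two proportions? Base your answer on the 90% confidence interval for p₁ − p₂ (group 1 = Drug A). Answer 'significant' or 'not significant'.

not significant

p̂₁ = 387/818 = 0.4731 and p̂₂ = 191/392 = 0.4872.
SE₁ = √(p̂₁(1−p̂₁)/n₁) = √(0.4731·0.5269/818) = 0.01746; SE₂ = √(0.4872·0.5128/392) = 0.02525.
Independent samples: SE of the difference = √(SE₁² + SE₂²) = √(0.0003048516 + 0.0006375625) = 0.03070.
z* for 90% confidence is 1.645, so the margin of error is 1.645 × 0.03070 = 0.05050.
Point estimate p̂₁ − p̂₂ = 0.4731 − 0.4872 = -0.0141.
-0.0141 ± 0.05050 → (-0.06460, 0.03640).
The interval (-0.06460, 0.03640) contains 0, so the difference is not significant.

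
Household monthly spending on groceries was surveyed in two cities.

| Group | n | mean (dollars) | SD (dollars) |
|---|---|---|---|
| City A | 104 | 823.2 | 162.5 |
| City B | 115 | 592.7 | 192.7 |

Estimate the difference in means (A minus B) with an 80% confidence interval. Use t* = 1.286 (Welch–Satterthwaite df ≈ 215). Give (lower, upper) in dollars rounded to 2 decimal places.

Standard errors of each mean: 162.5/√104 = 15.9344 and 192.7/√115 = 17.9694.
SE(x̄₁ − x̄₂) = √(15.9344² + 17.9694²) = 24.0168 for independent samples with unequal variances.
With t* = 1.286, the margin is 1.286 × 24.0168 = 30.8856.
x̄₁ − x̄₂ = 823.2 − 592.7 = 230.5000; the interval is 230.5000 ± 30.8856 = (199.61, 261.39).

(199.61, 261.39)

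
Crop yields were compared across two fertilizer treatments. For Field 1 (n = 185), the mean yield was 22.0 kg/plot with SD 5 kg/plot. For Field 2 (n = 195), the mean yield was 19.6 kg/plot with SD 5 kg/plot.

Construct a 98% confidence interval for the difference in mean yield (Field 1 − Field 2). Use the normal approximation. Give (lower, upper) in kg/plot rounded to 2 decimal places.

(1.21, 3.59)

SE₁ = s₁/√n₁ = 5/√185 = 0.3676; SE₂ = 5/√195 = 0.3581.
Independent samples, unequal variances: SE_diff = √(SE₁² + SE₂²) = √(0.13512976 + 0.12823561) = 0.5132.
z* = 2.326, so margin of error = 2.326 × 0.5132 = 1.1937.
Difference in means = 22.0 − 19.6 = 2.4000.
2.4000 ± 1.1937 → (1.21, 3.59).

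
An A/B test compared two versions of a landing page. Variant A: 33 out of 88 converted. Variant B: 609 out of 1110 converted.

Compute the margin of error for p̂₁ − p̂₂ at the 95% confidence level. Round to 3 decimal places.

0.105

Sample proportions: 33/88 = 0.3750, 609/1110 = 0.5486.
Each SE is √(p̂(1−p̂)/n): √(0.3750·0.6250/88) = 0.05161 and √(0.5486·0.4514/1110) = 0.01494.
SE(p̂₁ − p̂₂) = √(SE₁² + SE₂²) = √(0.0026635921 + 0.0002232036) = 0.05373, since the two samples are independent.
At 95% confidence z* = 1.960; margin = 1.960 × 0.05373 = 0.10531.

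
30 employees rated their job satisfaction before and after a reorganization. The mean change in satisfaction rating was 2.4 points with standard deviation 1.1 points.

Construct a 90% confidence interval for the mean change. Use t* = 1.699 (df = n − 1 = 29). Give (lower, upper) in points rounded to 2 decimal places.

(2.06, 2.74)

Paired design: SE = s_d/√n = 1.1/√30 = 0.2008.
t* = 1.699; margin of error = 1.699 × 0.2008 = 0.3412.
2.4 ± 0.3412 → (2.06, 2.74).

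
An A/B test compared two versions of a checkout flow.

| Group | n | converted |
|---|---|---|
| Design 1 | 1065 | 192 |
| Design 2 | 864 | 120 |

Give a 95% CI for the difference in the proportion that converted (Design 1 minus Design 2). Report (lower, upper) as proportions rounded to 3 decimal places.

p̂₁ = 192/1065 = 0.1803 and p̂₂ = 120/864 = 0.1389.
SE₁ = √(p̂₁(1−p̂₁)/n₁) = √(0.1803·0.8197/1065) = 0.01178; SE₂ = √(0.1389·0.8611/864) = 0.01177.
Independent samples: SE of the difference = √(SE₁² + SE₂²) = √(0.0001387684 + 0.0001385329) = 0.01665.
z* for 95% confidence is 1.960, so the margin of error is 1.960 × 0.01665 = 0.03263.
Point estimate p̂₁ − p̂₂ = 0.1803 − 0.1389 = 0.0414.
0.0414 ± 0.03263 → (0.009, 0.074).

(0.009, 0.074)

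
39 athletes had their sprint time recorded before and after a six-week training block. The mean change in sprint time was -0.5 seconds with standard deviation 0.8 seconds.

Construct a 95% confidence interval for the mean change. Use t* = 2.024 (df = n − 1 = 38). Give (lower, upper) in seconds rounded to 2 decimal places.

(-0.76, -0.24)

Paired design: SE = s_d/√n = 0.8/√39 = 0.1281.
t* = 2.024; margin of error = 2.024 × 0.1281 = 0.2593.
-0.5 ± 0.2593 → (-0.76, -0.24).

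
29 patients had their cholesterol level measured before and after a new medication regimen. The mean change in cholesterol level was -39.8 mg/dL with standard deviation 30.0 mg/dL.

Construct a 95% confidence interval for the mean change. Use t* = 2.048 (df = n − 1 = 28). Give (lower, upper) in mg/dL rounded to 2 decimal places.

This is a matched-pairs design, so SE = s_d/√n = 30.0/√29 = 5.5709.
Margin = 2.048 × 5.5709 = 11.4092; the interval is -39.8 ± 11.4092 = (-51.21, -28.39).

(-51.21, -28.39)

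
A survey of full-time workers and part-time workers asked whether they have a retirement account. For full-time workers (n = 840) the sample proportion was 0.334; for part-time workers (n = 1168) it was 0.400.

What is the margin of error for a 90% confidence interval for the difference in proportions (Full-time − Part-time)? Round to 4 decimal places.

0.0357

SE₁ = √(p̂₁(1−p̂₁)/n₁) = √(0.3340·0.6660/840) = 0.01627; SE₂ = √(0.4000·0.6000/1168) = 0.01433.
Independent samples: SE of the difference = √(SE₁² + SE₂²) = √(0.0002647129 + 0.0002053489) = 0.02168.
z* for 90% confidence is 1.645, so the margin of error is 1.645 × 0.02168 = 0.03566.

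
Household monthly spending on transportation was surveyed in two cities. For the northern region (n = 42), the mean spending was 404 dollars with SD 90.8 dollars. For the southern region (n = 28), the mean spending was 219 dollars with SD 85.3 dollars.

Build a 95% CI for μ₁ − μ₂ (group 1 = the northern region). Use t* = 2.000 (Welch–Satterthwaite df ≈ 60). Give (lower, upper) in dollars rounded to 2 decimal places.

(142.28, 227.72)

SE₁ = s₁/√n₁ = 90.8/√42 = 14.0107; SE₂ = 85.3/√28 = 16.1202.
Independent samples, unequal variances: SE_diff = √(SE₁² + SE₂²) = √(196.29971449 + 259.86084804) = 21.3579.
t* = 2.000, so margin of error = 2.000 × 21.3579 = 42.7158.
Difference in means = 404 − 219 = 185.0000.
185.0000 ± 42.7158 → (142.28, 227.72).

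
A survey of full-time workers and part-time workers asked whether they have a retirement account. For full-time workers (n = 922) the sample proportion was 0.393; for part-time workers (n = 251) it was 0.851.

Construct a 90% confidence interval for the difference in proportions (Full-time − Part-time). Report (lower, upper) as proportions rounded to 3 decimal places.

The two standard errors are √(0.3930×0.6070/922) = 0.01609 and √(0.8510×0.1490/251) = 0.02248.
Because the samples are independent, SE_diff = √(0.01609² + 0.02248²) = 0.02764.
Using z* = 1.645 for 90%, ME = 1.645 × 0.02764 = 0.04547.
p̂₁ − p̂₂ = -0.4580; interval -0.4580 ± 0.04547 gives (-0.503, -0.413).

(-0.503, -0.413)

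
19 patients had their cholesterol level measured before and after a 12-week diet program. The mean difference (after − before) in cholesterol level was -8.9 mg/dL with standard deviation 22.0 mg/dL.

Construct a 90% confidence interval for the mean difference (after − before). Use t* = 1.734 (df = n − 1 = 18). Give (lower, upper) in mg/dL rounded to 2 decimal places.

This is a matched-pairs design, so SE = s_d/√n = 22.0/√19 = 5.0471.
Margin = 1.734 × 5.0471 = 8.7517; the interval is -8.9 ± 8.7517 = (-17.65, -0.15).

(-17.65, -0.15)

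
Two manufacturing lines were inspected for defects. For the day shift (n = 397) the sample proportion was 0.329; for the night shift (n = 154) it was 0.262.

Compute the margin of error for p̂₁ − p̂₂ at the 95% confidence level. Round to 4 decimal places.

SE₁ = √(p̂₁(1−p̂₁)/n₁) = √(0.3290·0.6710/397) = 0.02358; SE₂ = √(0.2620·0.7380/154) = 0.03543.
Independent samples: SE of the difference = √(SE₁² + SE₂²) = √(0.0005560164 + 0.0012552849) = 0.04256.
z* for 95% confidence is 1.960, so the margin of error is 1.960 × 0.04256 = 0.08342.

0.0834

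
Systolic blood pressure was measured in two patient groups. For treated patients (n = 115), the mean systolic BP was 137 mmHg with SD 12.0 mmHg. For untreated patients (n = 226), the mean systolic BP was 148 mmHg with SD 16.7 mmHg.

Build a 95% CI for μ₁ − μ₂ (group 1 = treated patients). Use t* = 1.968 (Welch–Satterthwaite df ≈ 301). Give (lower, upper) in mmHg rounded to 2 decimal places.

(-14.10, -7.90)

SE₁ = s₁/√n₁ = 12.0/√115 = 1.1190; SE₂ = 16.7/√226 = 1.1109.
Independent samples, unequal variances: SE_diff = √(SE₁² + SE₂²) = √(1.252161 + 1.23409881) = 1.5768.
t* = 1.968, so margin of error = 1.968 × 1.5768 = 3.1031.
Difference in means = 137 − 148 = -11.0000.
-11.0000 ± 3.1031 → (-14.10, -7.90).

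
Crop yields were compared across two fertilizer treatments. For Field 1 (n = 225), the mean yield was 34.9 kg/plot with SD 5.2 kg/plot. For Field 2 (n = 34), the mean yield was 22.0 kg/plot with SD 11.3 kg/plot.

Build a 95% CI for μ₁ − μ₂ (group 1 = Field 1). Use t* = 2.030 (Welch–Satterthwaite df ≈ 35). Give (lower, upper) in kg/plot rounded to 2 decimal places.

(8.90, 16.90)

SE₁ = s₁/√n₁ = 5.2/√225 = 0.3467; SE₂ = 11.3/√34 = 1.9379.
Independent samples, unequal variances: SE_diff = √(SE₁² + SE₂²) = √(0.12020089 + 3.75545641) = 1.9687.
t* = 2.030, so margin of error = 2.030 × 1.9687 = 3.9965.
Difference in means = 34.9 − 22.0 = 12.9000.
12.9000 ± 3.9965 → (8.90, 16.90).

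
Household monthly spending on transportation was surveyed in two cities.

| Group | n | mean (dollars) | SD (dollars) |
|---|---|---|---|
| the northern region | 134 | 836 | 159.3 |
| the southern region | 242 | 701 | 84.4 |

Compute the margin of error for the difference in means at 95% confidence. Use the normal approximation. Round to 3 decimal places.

SE₁ = s₁/√n₁ = 159.3/√134 = 13.7614; SE₂ = 84.4/√242 = 5.4254.
Independent samples, unequal variances: SE_diff = √(SE₁² + SE₂²) = √(189.37612996 + 29.43496516) = 14.7923.
z* = 1.960, so margin of error = 1.960 × 14.7923 = 28.9929.

28.993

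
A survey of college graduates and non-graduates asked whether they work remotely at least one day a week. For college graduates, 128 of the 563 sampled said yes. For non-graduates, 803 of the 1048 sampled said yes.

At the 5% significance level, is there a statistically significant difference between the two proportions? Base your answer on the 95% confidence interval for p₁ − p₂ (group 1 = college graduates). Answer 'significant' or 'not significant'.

p̂₁ = 128/563 = 0.2274 and p̂₂ = 803/1048 = 0.7662.
SE₁ = √(p̂₁(1−p̂₁)/n₁) = √(0.2274·0.7726/563) = 0.01767; SE₂ = √(0.7662·0.2338/1048) = 0.01307.
Independent samples: SE of the difference = √(SE₁² + SE₂²) = √(0.0003122289 + 0.0001708249) = 0.02198.
z* for 95% confidence is 1.960, so the margin of error is 1.960 × 0.02198 = 0.04308.
Point estimate p̂₁ − p̂₂ = 0.2274 − 0.7662 = -0.5388.
-0.5388 ± 0.04308 → (-0.58188, -0.49572).
The interval (-0.58188, -0.49572) does not contain 0, so the difference is significant.

significant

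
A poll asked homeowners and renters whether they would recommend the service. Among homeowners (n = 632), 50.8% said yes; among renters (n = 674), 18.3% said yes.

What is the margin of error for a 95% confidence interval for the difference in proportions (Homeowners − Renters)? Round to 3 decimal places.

SE₁ = √(p̂₁(1−p̂₁)/n₁) = √(0.5080·0.4920/632) = 0.01989; SE₂ = √(0.1830·0.8170/674) = 0.01489.
Independent samples: SE of the difference = √(SE₁² + SE₂²) = √(0.0003956121 + 0.0002217121) = 0.02485.
z* for 95% confidence is 1.960, so the margin of error is 1.960 × 0.02485 = 0.04871.

0.049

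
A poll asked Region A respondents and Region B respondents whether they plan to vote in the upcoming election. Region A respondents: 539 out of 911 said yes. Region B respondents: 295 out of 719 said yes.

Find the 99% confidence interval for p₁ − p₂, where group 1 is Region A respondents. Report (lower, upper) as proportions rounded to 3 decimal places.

p̂₁ = 539/911 = 0.5917 and p̂₂ = 295/719 = 0.4103.
SE₁ = √(p̂₁(1−p̂₁)/n₁) = √(0.5917·0.4083/911) = 0.01628; SE₂ = √(0.4103·0.5897/719) = 0.01834.
Independent samples: SE of the difference = √(SE₁² + SE₂²) = √(0.0002650384 + 0.0003363556) = 0.02452.
z* for 99% confidence is 2.576, so the margin of error is 2.576 × 0.02452 = 0.06316.
Point estimate p̂₁ − p̂₂ = 0.5917 − 0.4103 = 0.1814.
0.1814 ± 0.06316 → (0.118, 0.245).

(0.118, 0.245)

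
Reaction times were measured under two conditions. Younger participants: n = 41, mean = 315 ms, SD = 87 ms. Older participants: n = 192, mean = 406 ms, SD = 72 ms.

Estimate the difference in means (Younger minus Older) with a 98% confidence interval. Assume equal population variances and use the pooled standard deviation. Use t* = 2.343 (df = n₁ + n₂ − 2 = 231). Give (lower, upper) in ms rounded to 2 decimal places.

Pooled variance s_p² = [40·87² + 191·72²] / (41+192−2) = 5596.9870, so s_p = 74.8130.
SE_diff = s_p·√(1/n₁ + 1/n₂) = 74.8130·√(1/41 + 1/192) = 12.8710.
t* = 2.343; margin = 2.343 × 12.8710 = 30.1568.
Difference = 315 − 406 = -91.0000.
-91.0000 ± 30.1568 → (-121.16, -60.84).

(-121.16, -60.84)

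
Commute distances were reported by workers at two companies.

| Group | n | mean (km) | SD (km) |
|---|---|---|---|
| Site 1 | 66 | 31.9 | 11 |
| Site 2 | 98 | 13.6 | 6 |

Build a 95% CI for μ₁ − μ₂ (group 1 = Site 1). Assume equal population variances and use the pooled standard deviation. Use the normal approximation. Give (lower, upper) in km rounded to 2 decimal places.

(15.69, 20.91)

s_p = √[((n₁−1)s₁² + (n₂−1)s₂²)/(n₁+n₂−2)] = √[(65·11² + 97·6²)/162] = 8.3729.
SE = 8.3729·√(1/66 + 1/98) = 1.3333.
With z* = 1.960, margin = 1.960 × 1.3333 = 2.6133.
x̄₁ − x̄₂ = 31.9 − 13.6 = 18.3000; interval 18.3000 ± 2.6133 = (15.69, 20.91).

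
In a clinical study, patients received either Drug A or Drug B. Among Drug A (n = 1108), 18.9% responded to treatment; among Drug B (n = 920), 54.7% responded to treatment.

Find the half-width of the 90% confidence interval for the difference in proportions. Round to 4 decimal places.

0.0332

SE₁ = √(p̂₁(1−p̂₁)/n₁) = √(0.1890·0.8110/1108) = 0.01176; SE₂ = √(0.5470·0.4530/920) = 0.01641.
Independent samples: SE of the difference = √(SE₁² + SE₂²) = √(0.0001382976 + 0.0002692881) = 0.02019.
z* for 90% confidence is 1.645, so the margin of error is 1.645 × 0.02019 = 0.03321.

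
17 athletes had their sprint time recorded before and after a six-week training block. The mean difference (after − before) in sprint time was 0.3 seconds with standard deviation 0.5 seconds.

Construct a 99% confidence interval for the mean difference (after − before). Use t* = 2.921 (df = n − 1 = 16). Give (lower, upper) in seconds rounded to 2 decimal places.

(-0.05, 0.65)

This is a matched-pairs design, so SE = s_d/√n = 0.5/√17 = 0.1213.
Margin = 2.921 × 0.1213 = 0.3543; the interval is 0.3 ± 0.3543 = (-0.05, 0.65).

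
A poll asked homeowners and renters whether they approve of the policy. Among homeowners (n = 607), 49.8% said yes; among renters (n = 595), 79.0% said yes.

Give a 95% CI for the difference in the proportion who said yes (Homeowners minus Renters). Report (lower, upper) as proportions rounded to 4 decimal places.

(-0.3435, -0.2405)

Each SE is √(p̂(1−p̂)/n): √(0.4980·0.5020/607) = 0.02029 and √(0.7900·0.2100/595) = 0.01670.
SE(p̂₁ − p̂₂) = √(SE₁² + SE₂²) = √(0.0004116841 + 0.00027889) = 0.02628, since the two samples are independent.
At 95% confidence z* = 1.960; margin = 1.960 × 0.02628 = 0.05151.
The difference is 0.4980 − 0.7900 = -0.2920, so the interval is -0.2920 ± 0.05151 = (-0.3435, -0.2405).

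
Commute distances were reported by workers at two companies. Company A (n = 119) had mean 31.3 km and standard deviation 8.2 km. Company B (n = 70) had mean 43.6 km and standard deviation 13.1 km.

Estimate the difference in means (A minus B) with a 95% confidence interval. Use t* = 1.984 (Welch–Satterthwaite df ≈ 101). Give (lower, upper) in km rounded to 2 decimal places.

(-15.75, -8.85)

Standard errors of each mean: 8.2/√119 = 0.7517 and 13.1/√70 = 1.5657.
SE(x̄₁ − x̄₂) = √(0.7517² + 1.5657²) = 1.7368 for independent samples with unequal variances.
With t* = 1.984, the margin is 1.984 × 1.7368 = 3.4458.
x̄₁ − x̄₂ = 31.3 − 43.6 = -12.3000; the interval is -12.3000 ± 3.4458 = (-15.75, -8.85).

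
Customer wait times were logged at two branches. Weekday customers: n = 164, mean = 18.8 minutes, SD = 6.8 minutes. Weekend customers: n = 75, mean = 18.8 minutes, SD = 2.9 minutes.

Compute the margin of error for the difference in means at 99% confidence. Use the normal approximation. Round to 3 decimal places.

1.617

Standard errors of each mean: 6.8/√164 = 0.5310 and 2.9/√75 = 0.3349.
SE(x̄₁ − x̄₂) = √(0.5310² + 0.3349²) = 0.6278 for independent samples with unequal variances.
With z* = 2.576, the margin is 2.576 × 0.6278 = 1.6172.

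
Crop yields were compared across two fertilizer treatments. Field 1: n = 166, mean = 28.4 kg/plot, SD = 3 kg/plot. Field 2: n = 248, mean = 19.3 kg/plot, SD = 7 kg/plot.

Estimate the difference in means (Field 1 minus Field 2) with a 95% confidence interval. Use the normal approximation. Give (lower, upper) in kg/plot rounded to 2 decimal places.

SE₁ = s₁/√n₁ = 3/√166 = 0.2328; SE₂ = 7/√248 = 0.4445.
Independent samples, unequal variances: SE_diff = √(SE₁² + SE₂²) = √(0.05419584 + 0.19758025) = 0.5018.
z* = 1.960, so margin of error = 1.960 × 0.5018 = 0.9835.
Difference in means = 28.4 − 19.3 = 9.1000.
9.1000 ± 0.9835 → (8.12, 10.08).

(8.12, 10.08)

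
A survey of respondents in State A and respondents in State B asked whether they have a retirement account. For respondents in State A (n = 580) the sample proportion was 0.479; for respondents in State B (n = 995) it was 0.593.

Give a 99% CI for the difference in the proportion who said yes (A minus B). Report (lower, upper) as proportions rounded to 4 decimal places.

The two standard errors are √(0.4790×0.5210/580) = 0.02074 and √(0.5930×0.4070/995) = 0.01557.
Because the samples are independent, SE_diff = √(0.02074² + 0.01557²) = 0.02593.
Using z* = 2.576 for 99%, ME = 2.576 × 0.02593 = 0.06680.
p̂₁ − p̂₂ = -0.1140; interval -0.1140 ± 0.06680 gives (-0.1808, -0.0472).

(-0.1808, -0.0472)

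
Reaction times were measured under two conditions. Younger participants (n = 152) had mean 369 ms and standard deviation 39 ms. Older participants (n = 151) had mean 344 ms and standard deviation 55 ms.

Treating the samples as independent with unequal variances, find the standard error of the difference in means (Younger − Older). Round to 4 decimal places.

Per-group SEs: s₁/√n₁ = 39/√152 = 3.1633, s₂/√n₂ = 55/√151 = 4.4758.
Unpooled SE of the difference: √(10.00646689 + 20.03278564) = 5.4808.

5.4808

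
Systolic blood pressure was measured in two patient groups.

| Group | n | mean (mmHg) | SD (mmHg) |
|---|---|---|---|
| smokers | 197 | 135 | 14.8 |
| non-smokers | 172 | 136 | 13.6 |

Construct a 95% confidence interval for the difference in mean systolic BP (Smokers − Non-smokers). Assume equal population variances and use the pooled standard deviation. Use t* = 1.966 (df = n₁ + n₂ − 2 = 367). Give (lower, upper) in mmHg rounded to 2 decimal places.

(-3.92, 1.92)

s_p = √[((n₁−1)s₁² + (n₂−1)s₂²)/(n₁+n₂−2)] = √[(196·14.8² + 171·13.6²)/367] = 14.2534.
SE = 14.2534·√(1/197 + 1/172) = 1.4874.
With t* = 1.966, margin = 1.966 × 1.4874 = 2.9242.
x̄₁ − x̄₂ = 135 − 136 = -1.0000; interval -1.0000 ± 2.9242 = (-3.92, 1.92).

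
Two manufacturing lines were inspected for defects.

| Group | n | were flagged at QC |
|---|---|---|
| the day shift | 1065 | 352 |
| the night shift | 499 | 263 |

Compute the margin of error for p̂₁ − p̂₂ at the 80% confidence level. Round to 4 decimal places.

0.0341

p̂₁ = 352/1065 = 0.3305 and p̂₂ = 263/499 = 0.5271.
SE₁ = √(p̂₁(1−p̂₁)/n₁) = √(0.3305·0.6695/1065) = 0.01441; SE₂ = √(0.5271·0.4729/499) = 0.02235.
Independent samples: SE of the difference = √(SE₁² + SE₂²) = √(0.0002076481 + 0.0004995225) = 0.02659.
z* for 80% confidence is 1.282, so the margin of error is 1.282 × 0.02659 = 0.03409.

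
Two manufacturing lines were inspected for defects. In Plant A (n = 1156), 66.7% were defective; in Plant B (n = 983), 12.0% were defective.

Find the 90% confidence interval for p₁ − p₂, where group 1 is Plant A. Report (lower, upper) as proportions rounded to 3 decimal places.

(0.519, 0.575)

SE₁ = √(p̂₁(1−p̂₁)/n₁) = √(0.6670·0.3330/1156) = 0.01386; SE₂ = √(0.1200·0.8800/983) = 0.01036.
Independent samples: SE of the difference = √(SE₁² + SE₂²) = √(0.0001920996 + 0.0001073296) = 0.01730.
z* for 90% confidence is 1.645, so the margin of error is 1.645 × 0.01730 = 0.02846.
Point estimate p̂₁ − p̂₂ = 0.6670 − 0.1200 = 0.5470.
0.5470 ± 0.02846 → (0.519, 0.575).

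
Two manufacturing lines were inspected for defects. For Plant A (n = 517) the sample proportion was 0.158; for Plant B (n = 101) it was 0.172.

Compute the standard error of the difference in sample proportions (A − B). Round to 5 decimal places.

0.04083

The two standard errors are √(0.1580×0.8420/517) = 0.01604 and √(0.1720×0.8280/101) = 0.03755.
Because the samples are independent, SE_diff = √(0.01604² + 0.03755²) = 0.04083.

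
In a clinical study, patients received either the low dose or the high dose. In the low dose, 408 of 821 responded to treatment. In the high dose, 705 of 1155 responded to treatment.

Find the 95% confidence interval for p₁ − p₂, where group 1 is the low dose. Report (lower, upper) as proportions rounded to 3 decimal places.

Sample proportions: 408/821 = 0.4970, 705/1155 = 0.6104.
Each SE is √(p̂(1−p̂)/n): √(0.4970·0.5030/821) = 0.01745 and √(0.6104·0.3896/1155) = 0.01435.
SE(p̂₁ − p̂₂) = √(SE₁² + SE₂²) = √(0.0003045025 + 0.0002059225) = 0.02259, since the two samples are independent.
At 95% confidence z* = 1.960; margin = 1.960 × 0.02259 = 0.04428.
The difference is 0.4970 − 0.6104 = -0.1134, so the interval is -0.1134 ± 0.04428 = (-0.158, -0.069).

(-0.158, -0.069)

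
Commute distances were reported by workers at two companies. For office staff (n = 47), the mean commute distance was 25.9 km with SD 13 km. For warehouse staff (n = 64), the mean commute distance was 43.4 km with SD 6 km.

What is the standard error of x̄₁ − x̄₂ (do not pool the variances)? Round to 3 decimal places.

Standard errors of each mean: 13/√47 = 1.8962 and 6/√64 = 0.7500.
SE(x̄₁ − x̄₂) = √(1.8962² + 0.7500²) = 2.0391 for independent samples with unequal variances.

2.039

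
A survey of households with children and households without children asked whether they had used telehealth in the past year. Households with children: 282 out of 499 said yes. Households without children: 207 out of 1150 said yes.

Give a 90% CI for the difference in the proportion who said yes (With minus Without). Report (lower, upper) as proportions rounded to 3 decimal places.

First, p̂₁ = 282/499 = 0.5651; p̂₂ = 207/1150 = 0.1800.
The two standard errors are √(0.5651×0.4349/499) = 0.02219 and √(0.1800×0.8200/1150) = 0.01133.
Because the samples are independent, SE_diff = √(0.02219² + 0.01133²) = 0.02492.
Using z* = 1.645 for 90%, ME = 1.645 × 0.02492 = 0.04099.
p̂₁ − p̂₂ = 0.3851; interval 0.3851 ± 0.04099 gives (0.344, 0.426).

(0.344, 0.426)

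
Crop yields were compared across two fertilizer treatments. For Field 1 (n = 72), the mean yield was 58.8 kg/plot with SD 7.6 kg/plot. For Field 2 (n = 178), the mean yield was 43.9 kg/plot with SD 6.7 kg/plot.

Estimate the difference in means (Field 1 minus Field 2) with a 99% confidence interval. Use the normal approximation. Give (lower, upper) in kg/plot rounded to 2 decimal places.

Per-group SEs: s₁/√n₁ = 7.6/√72 = 0.8957, s₂/√n₂ = 6.7/√178 = 0.5022.
Unpooled SE of the difference: √(0.80227849 + 0.25220484) = 1.0269.
Margin of error = z* · SE = 2.576 × 1.0269 = 2.6453.
x̄₁ − x̄₂ = 58.8 − 43.9 = 14.9000.
CI: 14.9000 ± 2.6453 = (12.25, 17.55).

(12.25, 17.55)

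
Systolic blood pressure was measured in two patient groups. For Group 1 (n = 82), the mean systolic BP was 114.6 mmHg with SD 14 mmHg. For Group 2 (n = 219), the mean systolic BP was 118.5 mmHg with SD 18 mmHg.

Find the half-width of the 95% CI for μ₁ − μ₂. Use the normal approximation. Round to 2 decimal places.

SE₁ = s₁/√n₁ = 14/√82 = 1.5460; SE₂ = 18/√219 = 1.2163.
Independent samples, unequal variances: SE_diff = √(SE₁² + SE₂²) = √(2.390116 + 1.47938569) = 1.9671.
z* = 1.960, so margin of error = 1.960 × 1.9671 = 3.8555.

3.86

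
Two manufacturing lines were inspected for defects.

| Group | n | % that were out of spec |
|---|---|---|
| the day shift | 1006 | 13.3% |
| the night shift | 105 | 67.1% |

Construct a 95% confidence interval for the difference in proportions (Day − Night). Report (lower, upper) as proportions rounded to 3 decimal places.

(-0.630, -0.446)

The two standard errors are √(0.1330×0.8670/1006) = 0.01071 and √(0.6710×0.3290/105) = 0.04585.
Because the samples are independent, SE_diff = √(0.01071² + 0.04585²) = 0.04708.
Using z* = 1.960 for 95%, ME = 1.960 × 0.04708 = 0.09228.
p̂₁ − p̂₂ = -0.5380; interval -0.5380 ± 0.09228 gives (-0.630, -0.446).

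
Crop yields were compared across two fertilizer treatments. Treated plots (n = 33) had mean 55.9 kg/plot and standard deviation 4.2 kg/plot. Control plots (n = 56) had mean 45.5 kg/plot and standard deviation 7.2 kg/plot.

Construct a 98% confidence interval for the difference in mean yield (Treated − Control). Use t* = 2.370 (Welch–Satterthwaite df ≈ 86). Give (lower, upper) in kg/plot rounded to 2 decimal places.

(7.54, 13.26)

Standard errors of each mean: 4.2/√33 = 0.7311 and 7.2/√56 = 0.9621.
SE(x̄₁ − x̄₂) = √(0.7311² + 0.9621²) = 1.2084 for independent samples with unequal variances.
With t* = 2.370, the margin is 2.370 × 1.2084 = 2.8639.
x̄₁ − x̄₂ = 55.9 − 45.5 = 10.4000; the interval is 10.4000 ± 2.8639 = (7.54, 13.26).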